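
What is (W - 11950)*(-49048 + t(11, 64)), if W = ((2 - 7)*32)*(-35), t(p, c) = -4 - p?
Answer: 311550050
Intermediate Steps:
W = 5600 (W = -5*32*(-35) = -160*(-35) = 5600)
(W - 11950)*(-49048 + t(11, 64)) = (5600 - 11950)*(-49048 + (-4 - 1*11)) = -6350*(-49048 + (-4 - 11)) = -6350*(-49048 - 15) = -6350*(-49063) = 311550050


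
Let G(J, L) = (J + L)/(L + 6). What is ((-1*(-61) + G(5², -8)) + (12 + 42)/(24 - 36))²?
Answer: 2304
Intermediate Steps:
G(J, L) = (J + L)/(6 + L)
((-1*(-61) + G(5², -8)) + (12 + 42)/(24 - 36))² = ((-1*(-61) + (5² - 8)/(6 - 8)) + (12 + 42)/(24 - 36))² = ((61 + (25 - 8)/(-2)) + 54/(-12))² = ((61 - ½*17) + 54*(-1/12))² = ((61 - 17/2) - 9/2)² = (105/2 - 9/2)² = 48² = 2304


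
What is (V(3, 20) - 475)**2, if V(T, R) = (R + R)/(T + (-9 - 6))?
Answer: 2059225/9 ≈ 2.2880e+5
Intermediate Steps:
V(T, R) = 2*R/(-15 + T) (V(T, R) = (2*R)/(T - 15) = (2*R)/(-15 + T) = 2*R/(-15 + T))
(V(3, 20) - 475)**2 = (2*20/(-15 + 3) - 475)**2 = (2*20/(-12) - 475)**2 = (2*20*(-1/12) - 475)**2 = (-10/3 - 475)**2 = (-1435/3)**2 = 2059225/9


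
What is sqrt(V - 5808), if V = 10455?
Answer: sqrt(4647) ≈ 68.169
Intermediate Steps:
sqrt(V - 5808) = sqrt(10455 - 5808) = sqrt(4647)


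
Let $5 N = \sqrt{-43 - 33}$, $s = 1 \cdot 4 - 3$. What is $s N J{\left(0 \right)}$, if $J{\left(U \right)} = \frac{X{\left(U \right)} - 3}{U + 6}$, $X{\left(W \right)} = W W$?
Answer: $- \frac{i \sqrt{19}}{5} \approx - 0.87178 i$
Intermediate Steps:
$s = 1$ ($s = 4 - 3 = 1$)
$X{\left(W \right)} = W^{2}$
$N = \frac{2 i \sqrt{19}}{5}$ ($N = \frac{\sqrt{-43 - 33}}{5} = \frac{\sqrt{-76}}{5} = \frac{2 i \sqrt{19}}{5} \approx 1.7436 i$)
$J{\left(U \right)} = \frac{-3 + U^{2}}{6 + U}$ ($J{\left(U \right)} = \frac{U^{2} - 3}{U + 6} = \frac{-3 + U^{2}}{6 + U}$)
$s N J{\left(0 \right)} = 1 \frac{2 i \sqrt{19}}{5} \frac{-3 + 0^{2}}{6 + 0} = \frac{2 i \sqrt{19}}{5} \frac{-3 + 0}{6} = \frac{2 i \sqrt{19}}{5} \cdot \frac{1}{6} \left(-3\right) = \frac{2 i \sqrt{19}}{5} \left(- \frac{1}{2}\right) = - \frac{i \sqrt{19}}{5}$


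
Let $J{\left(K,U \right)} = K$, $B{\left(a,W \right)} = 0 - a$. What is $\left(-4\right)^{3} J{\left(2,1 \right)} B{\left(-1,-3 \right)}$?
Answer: $-128$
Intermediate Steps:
$B{\left(a,W \right)} = - a$
$\left(-4\right)^{3} J{\left(2,1 \right)} B{\left(-1,-3 \right)} = \left(-4\right)^{3} \cdot 2 \left(\left(-1\right) \left(-1\right)\right) = \left(-64\right) 2 \cdot 1 = \left(-128\right) 1 = -128$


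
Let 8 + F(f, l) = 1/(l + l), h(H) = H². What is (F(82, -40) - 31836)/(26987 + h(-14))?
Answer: -2547521/2174640 ≈ -1.1715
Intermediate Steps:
F(f, l) = -8 + 1/(2*l) (F(f, l) = -8 + 1/(l + l) = -8 + 1/(2*l))
(F(82, -40) - 31836)/(26987 + h(-14)) = ((-8 + (½)/(-40)) - 31836)/(26987 + (-14)²) = ((-8 + (½)*(-1/40)) - 31836)/(26987 + 196) = ((-8 - 1/80) - 31836)/27183 = (-641/80 - 31836)*(1/27183) = -2547521/80*1/27183 = -2547521/2174640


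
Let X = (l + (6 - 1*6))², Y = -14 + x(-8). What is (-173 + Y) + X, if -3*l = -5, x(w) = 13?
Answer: -1541/9 ≈ -171.22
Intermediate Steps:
l = 5/3 (l = -⅓*(-5) = 5/3 ≈ 1.6667)
Y = -1 (Y = -14 + 13 = -1)
X = 25/9 (X = (5/3 + (6 - 1*6))² = (5/3 + (6 - 6))² = (5/3 + 0)² = (5/3)² = 25/9 ≈ 2.7778)
(-173 + Y) + X = (-173 - 1) + 25/9 = -174 + 25/9 = -1541/9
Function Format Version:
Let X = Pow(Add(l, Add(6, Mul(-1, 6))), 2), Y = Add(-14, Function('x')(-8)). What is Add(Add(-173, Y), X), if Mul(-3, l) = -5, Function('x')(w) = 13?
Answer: Rational(-1541, 9) ≈ -171.22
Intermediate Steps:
l = Rational(5, 3) (l = Mul(Rational(-1, 3), -5) = Rational(5, 3) ≈ 1.6667)
Y = -1 (Y = Add(-14, 13) = -1)
X = Rational(25, 9) (X = Pow(Add(Rational(5, 3), Add(6, Mul(-1, 6))), 2) = Pow(Add(Rational(5, 3), Add(6, -6)), 2) = Pow(Add(Rational(5, 3), 0), 2) = Pow(Rational(5, 3), 2) = Rational(25, 9) ≈ 2.7778)
Add(Add(-173, Y), X) = Add(Add(-173, -1), Rational(25, 9)) = Add(-174, Rational(25, 9)) = Rational(-1541, 9)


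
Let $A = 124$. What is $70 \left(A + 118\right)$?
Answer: $16940$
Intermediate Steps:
$70 \left(A + 118\right) = 70 \left(124 + 118\right) = 70 \cdot 242 = 16940$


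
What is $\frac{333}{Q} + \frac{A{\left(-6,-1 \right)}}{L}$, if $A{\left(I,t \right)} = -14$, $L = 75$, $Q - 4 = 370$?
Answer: $\frac{19739}{28050} \approx 0.70371$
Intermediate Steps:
$Q = 374$ ($Q = 4 + 370 = 374$)
$\frac{333}{Q} + \frac{A{\left(-6,-1 \right)}}{L} = \frac{333}{374} - \frac{14}{75} = \frac{19739}{28050}$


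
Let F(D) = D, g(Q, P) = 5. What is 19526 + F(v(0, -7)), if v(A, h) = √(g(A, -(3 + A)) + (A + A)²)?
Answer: 19526 + √5 ≈ 19528.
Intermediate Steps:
v(A, h) = √(5 + 4*A²) (v(A, h) = √(5 + (A + A)²) = √(5 + (2*A)²) = √(5 + 4*A²))
19526 + F(v(0, -7)) = 19526 + √(5 + 4*0²) = 19526 + √(5 + 4*0) = 19526 + √(5 + 0) = 19526 + √5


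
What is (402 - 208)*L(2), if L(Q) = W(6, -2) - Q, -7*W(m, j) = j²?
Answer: -3492/7 ≈ -498.86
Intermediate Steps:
W(m, j) = -j²/7
L(Q) = -4/7 - Q (L(Q) = -⅐*(-2)² - Q = -⅐*4 - Q = -4/7 - Q)
(402 - 208)*L(2) = (402 - 208)*(-4/7 - 1*2) = 194*(-4/7 - 2) = 194*(-18/7) = -3492/7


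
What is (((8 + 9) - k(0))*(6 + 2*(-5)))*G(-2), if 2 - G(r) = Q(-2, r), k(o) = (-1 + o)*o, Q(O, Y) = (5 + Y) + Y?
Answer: -68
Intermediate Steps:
Q(O, Y) = 5 + 2*Y
k(o) = o*(-1 + o)
G(r) = -3 - 2*r (G(r) = 2 - (5 + 2*r) = 2 + (-5 - 2*r) = -3 - 2*r)
(((8 + 9) - k(0))*(6 + 2*(-5)))*G(-2) = (((8 + 9) - 0*(-1 + 0))*(6 + 2*(-5)))*(-3 - 2*(-2)) = ((17 - 0*(-1))*(6 - 10))*(-3 + 4) = ((17 - 1*0)*(-4))*1 = ((17 + 0)*(-4))*1 = (17*(-4))*1 = -68*1 = -68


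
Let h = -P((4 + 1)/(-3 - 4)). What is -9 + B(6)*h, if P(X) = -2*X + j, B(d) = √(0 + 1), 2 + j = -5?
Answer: -24/7 ≈ -3.4286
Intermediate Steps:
j = -7 (j = -2 - 5 = -7)
B(d) = 1 (B(d) = √1 = 1)
P(X) = -7 - 2*X (P(X) = -2*X - 7 = -7 - 2*X)
h = 39/7 (h = -(-7 - 2*(4 + 1)/(-3 - 4)) = -(-7 - 10/(-7)) = -(-7 - 10*(-1)/7) = -(-7 - 2*(-5/7)) = -(-7 + 10/7) = -1*(-39/7) = 39/7 ≈ 5.5714)
-9 + B(6)*h = -9 + 1*(39/7) = -9 + 39/7 = -24/7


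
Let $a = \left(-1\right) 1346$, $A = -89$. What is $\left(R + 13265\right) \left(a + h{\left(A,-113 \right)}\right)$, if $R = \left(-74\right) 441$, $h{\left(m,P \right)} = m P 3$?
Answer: $-558311425$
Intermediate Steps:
$h{\left(m,P \right)} = 3 P m$ ($h{\left(m,P \right)} = P m 3 = 3 P m$)
$R = -32634$
$a = -1346$
$\left(R + 13265\right) \left(a + h{\left(A,-113 \right)}\right) = \left(-32634 + 13265\right) \left(-1346 + 3 \left(-113\right) \left(-89\right)\right) = - 19369 \left(-1346 + 30171\right) = \left(-19369\right) 28825 = -558311425$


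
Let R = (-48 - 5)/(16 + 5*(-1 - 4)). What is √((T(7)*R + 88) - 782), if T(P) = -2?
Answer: 4*I*√397/3 ≈ 26.566*I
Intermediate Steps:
R = 53/9 (R = -53/(16 + 5*(-5)) = -53/(16 - 25) = -53/(-9) = -53*(-⅑) = 53/9 ≈ 5.8889)
√((T(7)*R + 88) - 782) = √((-2*53/9 + 88) - 782) = √((-106/9 + 88) - 782) = √(686/9 - 782) = √(-6352/9) = 4*I*√397/3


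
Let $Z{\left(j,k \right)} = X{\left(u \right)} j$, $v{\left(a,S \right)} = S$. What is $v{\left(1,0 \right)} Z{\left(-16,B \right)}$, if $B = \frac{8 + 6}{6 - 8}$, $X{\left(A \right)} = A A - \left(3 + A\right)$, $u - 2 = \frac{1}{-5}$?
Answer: $0$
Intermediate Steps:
$u = \frac{9}{5}$ ($u = 2 + \frac{1}{-5} = 2 - \frac{1}{5} = \frac{9}{5} \approx 1.8$)
$X{\left(A \right)} = -3 + A^{2} - A$ ($X{\left(A \right)} = A^{2} - \left(3 + A\right) = -3 + A^{2} - A$)
$B = -7$ ($B = \frac{14}{-2} = 14 \left(- \frac{1}{2}\right) = -7$)
$Z{\left(j,k \right)} = - \frac{39 j}{25}$ ($Z{\left(j,k \right)} = \left(-3 + \left(\frac{9}{5}\right)^{2} - \frac{9}{5}\right) j = \left(-3 + \frac{81}{25} - \frac{9}{5}\right) j = - \frac{39 j}{25}$)
$v{\left(1,0 \right)} Z{\left(-16,B \right)} = 0 \left(\left(- \frac{39}{25}\right) \left(-16\right)\right) = 0 \cdot \frac{624}{25} = 0$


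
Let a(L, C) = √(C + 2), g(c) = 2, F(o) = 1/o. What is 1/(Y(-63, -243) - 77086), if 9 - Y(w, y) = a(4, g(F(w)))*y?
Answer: -1/76591 ≈ -1.3056e-5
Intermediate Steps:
a(L, C) = √(2 + C)
Y(w, y) = 9 - 2*y (Y(w, y) = 9 - √(2 + 2)*y = 9 - √4*y = 9 - 2*y)
1/(Y(-63, -243) - 77086) = 1/((9 - 2*(-243)) - 77086) = 1/((9 + 486) - 77086) = 1/(495 - 77086) = 1/(-76591) = -1/76591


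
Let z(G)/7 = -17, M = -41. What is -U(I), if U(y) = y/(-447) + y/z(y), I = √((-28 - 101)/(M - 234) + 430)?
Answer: 566*√1302169/2925615 ≈ 0.22077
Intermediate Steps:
I = √1302169/55 (I = √((-28 - 101)/(-41 - 234) + 430) = √(-129/(-275) + 430) = √(-129*(-1/275) + 430) = √(129/275 + 430) = √(118379/275) = √1302169/55 ≈ 20.748)
z(G) = -119 (z(G) = 7*(-17) = -119)
U(y) = -566*y/53193 (U(y) = y/(-447) + y/(-119) = y*(-1/447) + y*(-1/119) = -y/447 - y/119 = -566*y/53193)
-U(I) = -(-566)*√1302169/55/53193 = -(-566)*√1302169/2925615 = 566*√1302169/2925615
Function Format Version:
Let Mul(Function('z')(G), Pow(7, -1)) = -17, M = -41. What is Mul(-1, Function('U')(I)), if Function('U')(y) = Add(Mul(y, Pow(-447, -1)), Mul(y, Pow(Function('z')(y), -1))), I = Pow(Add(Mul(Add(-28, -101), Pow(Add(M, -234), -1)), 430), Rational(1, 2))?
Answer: Mul(Rational(566, 2925615), Pow(1302169, Rational(1, 2))) ≈ 0.22077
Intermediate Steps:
I = Mul(Rational(1, 55), Pow(1302169, Rational(1, 2))) (I = Pow(Add(Mul(Add(-28, -101), Pow(Add(-41, -234), -1)), 430), Rational(1, 2)) = Pow(Add(Mul(-129, Pow(-275, -1)), 430), Rational(1, 2)) = Pow(Add(Mul(-129, Rational(-1, 275)), 430), Rational(1, 2)) = Pow(Add(Rational(129, 275), 430), Rational(1, 2)) = Pow(Rational(118379, 275), Rational(1, 2)) = Mul(Rational(1, 55), Pow(1302169, Rational(1, 2))) ≈ 20.748)
Function('z')(G) = -119 (Function('z')(G) = Mul(7, -17) = -119)
Function('U')(y) = Mul(Rational(-566, 53193), y) (Function('U')(y) = Add(Mul(y, Pow(-447, -1)), Mul(y, Pow(-119, -1))) = Add(Mul(y, Rational(-1, 447)), Mul(y, Rational(-1, 119))) = Add(Mul(Rational(-1, 447), y), Mul(Rational(-1, 119), y)) = Mul(Rational(-566, 53193), y))
Mul(-1, Function('U')(I)) = Mul(-1, Mul(Rational(-566, 53193), Mul(Rational(1, 55), Pow(1302169, Rational(1, 2))))) = Mul(-1, Mul(Rational(-566, 2925615), Pow(1302169, Rational(1, 2)))) = Mul(Rational(566, 2925615), Pow(1302169, Rational(1, 2)))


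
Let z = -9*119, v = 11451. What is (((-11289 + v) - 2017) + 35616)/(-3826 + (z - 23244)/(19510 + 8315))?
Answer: -62626655/7098851 ≈ -8.8221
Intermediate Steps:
z = -1071
(((-11289 + v) - 2017) + 35616)/(-3826 + (z - 23244)/(19510 + 8315)) = (((-11289 + 11451) - 2017) + 35616)/(-3826 + (-1071 - 23244)/(19510 + 8315)) = ((162 - 2017) + 35616)/(-3826 - 24315/27825) = (-1855 + 35616)/(-3826 - 24315*1/27825) = 33761/(-3826 - 1621/1855) = 33761/(-7098851/1855) = 33761*(-1855/7098851) = -62626655/7098851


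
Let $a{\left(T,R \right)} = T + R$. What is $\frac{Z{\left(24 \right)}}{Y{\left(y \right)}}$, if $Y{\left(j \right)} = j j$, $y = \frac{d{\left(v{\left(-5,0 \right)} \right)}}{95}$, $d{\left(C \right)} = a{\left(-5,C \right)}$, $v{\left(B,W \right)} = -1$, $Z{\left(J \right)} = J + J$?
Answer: $\frac{36100}{3} \approx 12033.0$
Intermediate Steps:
$Z{\left(J \right)} = 2 J$
$a{\left(T,R \right)} = R + T$
$d{\left(C \right)} = -5 + C$ ($d{\left(C \right)} = C - 5 = -5 + C$)
$y = - \frac{6}{95}$ ($y = \frac{-5 - 1}{95} = \left(-6\right) \frac{1}{95} = - \frac{6}{95} \approx -0.063158$)
$Y{\left(j \right)} = j^{2}$
$\frac{Z{\left(24 \right)}}{Y{\left(y \right)}} = \frac{2 \cdot 24}{\left(- \frac{6}{95}\right)^{2}} = \frac{48}{\frac{36}{9025}} = 48 \cdot \frac{9025}{36} = \frac{36100}{3}$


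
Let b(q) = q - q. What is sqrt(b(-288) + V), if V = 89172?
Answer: 6*sqrt(2477) ≈ 298.62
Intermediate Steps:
b(q) = 0
sqrt(b(-288) + V) = sqrt(0 + 89172) = sqrt(89172) = 6*sqrt(2477)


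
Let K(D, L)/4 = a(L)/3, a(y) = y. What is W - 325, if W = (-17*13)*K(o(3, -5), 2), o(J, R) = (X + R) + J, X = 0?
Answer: -2743/3 ≈ -914.33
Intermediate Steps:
o(J, R) = J + R (o(J, R) = (0 + R) + J = R + J = J + R)
K(D, L) = 4*L/3 (K(D, L) = 4*(L/3) = 4*L/3)
W = -1768/3 (W = (-17*13)*((4/3)*2) = -221*8/3 = -1768/3 ≈ -589.33)
W - 325 = -1768/3 - 325 = -2743/3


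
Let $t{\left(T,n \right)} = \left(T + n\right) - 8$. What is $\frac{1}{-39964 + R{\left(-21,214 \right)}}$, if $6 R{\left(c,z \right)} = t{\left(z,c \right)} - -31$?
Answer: $- \frac{1}{39928} \approx -2.5045 \cdot 10^{-5}$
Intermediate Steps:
$t{\left(T,n \right)} = -8 + T + n$
$R{\left(c,z \right)} = \frac{23}{6} + \frac{c}{6} + \frac{z}{6}$ ($R{\left(c,z \right)} = \frac{\left(-8 + z + c\right) - -31}{6} = \frac{\left(-8 + c + z\right) + 31}{6} = \frac{23 + c + z}{6} = \frac{23}{6} + \frac{c}{6} + \frac{z}{6}$)
$\frac{1}{-39964 + R{\left(-21,214 \right)}} = \frac{1}{-39964 + \left(\frac{23}{6} + \frac{1}{6} \left(-21\right) + \frac{1}{6} \cdot 214\right)} = \frac{1}{-39964 + \left(\frac{23}{6} - \frac{7}{2} + \frac{107}{3}\right)} = \frac{1}{-39964 + 36} = \frac{1}{-39928} = - \frac{1}{39928}$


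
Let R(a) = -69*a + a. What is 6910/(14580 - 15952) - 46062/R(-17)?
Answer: -4449064/99127 ≈ -44.882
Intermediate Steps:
R(a) = -68*a
6910/(14580 - 15952) - 46062/R(-17) = 6910/(14580 - 15952) - 46062/((-68*(-17))) = 6910/(-1372) - 46062/1156 = 6910*(-1/1372) - 46062*1/1156 = -3455/686 - 23031/578 = -4449064/99127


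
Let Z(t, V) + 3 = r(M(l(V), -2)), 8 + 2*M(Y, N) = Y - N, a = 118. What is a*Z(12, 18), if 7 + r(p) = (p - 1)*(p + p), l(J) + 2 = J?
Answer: 3540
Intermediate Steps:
l(J) = -2 + J
M(Y, N) = -4 + Y/2 - N/2 (M(Y, N) = -4 + (Y - N)/2 = -4 + (Y/2 - N/2) = -4 + Y/2 - N/2)
r(p) = -7 + 2*p*(-1 + p) (r(p) = -7 + (p - 1)*(p + p) = -7 + (-1 + p)*(2*p) = -7 + 2*p*(-1 + p))
Z(t, V) = -2 - V + 2*(-4 + V/2)**2 (Z(t, V) = -3 + (-7 - 2*(-4 + (-2 + V)/2 - 1/2*(-2)) + 2*(-4 + (-2 + V)/2 - 1/2*(-2))**2) = -3 + (-7 - 2*(-4 + (-1 + V/2) + 1) + 2*(-4 + (-1 + V/2) + 1)**2) = -3 + (-7 - 2*(-4 + V/2) + 2*(-4 + V/2)**2) = -3 + (-7 + (8 - V) + 2*(-4 + V/2)**2) = -3 + (1 - V + 2*(-4 + V/2)**2) = -2 - V + 2*(-4 + V/2)**2)
a*Z(12, 18) = 118*(30 + (1/2)*18**2 - 9*18) = 118*(30 + (1/2)*324 - 162) = 118*(30 + 162 - 162) = 118*30 = 3540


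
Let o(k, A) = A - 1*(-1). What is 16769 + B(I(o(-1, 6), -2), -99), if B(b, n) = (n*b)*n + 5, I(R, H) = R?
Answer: 85381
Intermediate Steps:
o(k, A) = 1 + A (o(k, A) = A + 1 = 1 + A)
B(b, n) = 5 + b*n² (B(b, n) = (b*n)*n + 5 = b*n² + 5 = 5 + b*n²)
16769 + B(I(o(-1, 6), -2), -99) = 16769 + (5 + (1 + 6)*(-99)²) = 16769 + (5 + 7*9801) = 16769 + (5 + 68607) = 16769 + 68612 = 85381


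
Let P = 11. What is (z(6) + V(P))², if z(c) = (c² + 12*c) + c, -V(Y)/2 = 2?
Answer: 12100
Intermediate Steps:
V(Y) = -4 (V(Y) = -2*2 = -4)
z(c) = c² + 13*c
(z(6) + V(P))² = (6*(13 + 6) - 4)² = (6*19 - 4)² = (114 - 4)² = 110² = 12100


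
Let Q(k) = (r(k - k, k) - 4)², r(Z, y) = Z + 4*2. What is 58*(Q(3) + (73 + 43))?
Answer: 7656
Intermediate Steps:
r(Z, y) = 8 + Z (r(Z, y) = Z + 8 = 8 + Z)
Q(k) = 16 (Q(k) = ((8 + (k - k)) - 4)² = ((8 + 0) - 4)² = (8 - 4)² = 4² = 16)
58*(Q(3) + (73 + 43)) = 58*(16 + (73 + 43)) = 58*(16 + 116) = 58*132 = 7656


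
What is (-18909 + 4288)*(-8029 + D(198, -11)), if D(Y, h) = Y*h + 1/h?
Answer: 1641616638/11 ≈ 1.4924e+8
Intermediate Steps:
D(Y, h) = 1/h + Y*h
(-18909 + 4288)*(-8029 + D(198, -11)) = (-18909 + 4288)*(-8029 + (1/(-11) + 198*(-11))) = -14621*(-8029 + (-1/11 - 2178)) = -14621*(-8029 - 23959/11) = -14621*(-112278/11) = 1641616638/11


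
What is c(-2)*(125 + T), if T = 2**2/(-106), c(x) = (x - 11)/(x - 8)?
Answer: 86099/530 ≈ 162.45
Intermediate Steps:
c(x) = (-11 + x)/(-8 + x)
T = -2/53 (T = 4*(-1/106) = -2/53 ≈ -0.037736)
c(-2)*(125 + T) = ((-11 - 2)/(-8 - 2))*(125 - 2/53) = (-13/(-10))*(6623/53) = -1/10*(-13)*(6623/53) = (13/10)*(6623/53) = 86099/530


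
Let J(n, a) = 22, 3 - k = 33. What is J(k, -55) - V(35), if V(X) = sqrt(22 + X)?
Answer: 22 - sqrt(57) ≈ 14.450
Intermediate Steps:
k = -30 (k = 3 - 1*33 = 3 - 33 = -30)
J(k, -55) - V(35) = 22 - sqrt(22 + 35) = 22 - sqrt(57)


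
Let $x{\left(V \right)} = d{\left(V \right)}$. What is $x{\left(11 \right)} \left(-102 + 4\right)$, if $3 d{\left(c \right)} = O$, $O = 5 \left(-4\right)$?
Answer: $\frac{1960}{3} \approx 653.33$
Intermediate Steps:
$O = -20$
$d{\left(c \right)} = - \frac{20}{3}$ ($d{\left(c \right)} = \frac{1}{3} \left(-20\right) = - \frac{20}{3}$)
$x{\left(V \right)} = - \frac{20}{3}$
$x{\left(11 \right)} \left(-102 + 4\right) = - \frac{20 \left(-102 + 4\right)}{3} = \left(- \frac{20}{3}\right) \left(-98\right) = \frac{1960}{3}$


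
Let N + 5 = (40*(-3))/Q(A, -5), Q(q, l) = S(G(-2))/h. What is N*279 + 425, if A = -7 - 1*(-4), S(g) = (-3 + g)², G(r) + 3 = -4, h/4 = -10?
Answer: 12422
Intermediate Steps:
h = -40 (h = 4*(-10) = -40)
G(r) = -7 (G(r) = -3 - 4 = -7)
A = -3 (A = -7 + 4 = -3)
Q(q, l) = -5/2 (Q(q, l) = (-3 - 7)²/(-40) = (-10)²*(-1/40) = 100*(-1/40) = -5/2)
N = 43 (N = -5 + (40*(-3))/(-5/2) = -5 - 120*(-⅖) = -5 + 48 = 43)
N*279 + 425 = 43*279 + 425 = 11997 + 425 = 12422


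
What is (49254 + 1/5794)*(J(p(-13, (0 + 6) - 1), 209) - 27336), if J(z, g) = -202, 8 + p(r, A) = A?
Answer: -3929365234613/2897 ≈ -1.3564e+9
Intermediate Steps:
p(r, A) = -8 + A
(49254 + 1/5794)*(J(p(-13, (0 + 6) - 1), 209) - 27336) = (49254 + 1/5794)*(-202 - 27336) = (49254 + 1/5794)*(-27538) = (285377677/5794)*(-27538) = -3929365234613/2897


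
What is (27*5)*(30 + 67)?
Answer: 13095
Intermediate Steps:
(27*5)*(30 + 67) = 135*97 = 13095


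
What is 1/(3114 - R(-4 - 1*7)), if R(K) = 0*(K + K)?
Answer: 1/3114 ≈ 0.00032113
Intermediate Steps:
R(K) = 0 (R(K) = 0*(2*K) = 0)
1/(3114 - R(-4 - 1*7)) = 1/(3114 - 1*0) = 1/(3114 + 0) = 1/3114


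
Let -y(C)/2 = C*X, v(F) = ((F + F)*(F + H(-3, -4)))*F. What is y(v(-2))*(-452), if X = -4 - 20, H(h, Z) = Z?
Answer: 1041408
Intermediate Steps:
v(F) = 2*F²*(-4 + F) (v(F) = ((F + F)*(F - 4))*F = ((2*F)*(-4 + F))*F = (2*F*(-4 + F))*F = 2*F²*(-4 + F))
X = -24 (X = -4 - 4*5 = -4 - 20 = -24)
y(C) = 48*C (y(C) = -2*C*(-24) = -(-48)*C = 48*C)
y(v(-2))*(-452) = (48*(2*(-2)²*(-4 - 2)))*(-452) = (48*(2*4*(-6)))*(-452) = (48*(-48))*(-452) = -2304*(-452) = 1041408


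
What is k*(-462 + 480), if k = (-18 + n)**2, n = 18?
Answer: 0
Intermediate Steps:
k = 0 (k = (-18 + 18)**2 = 0**2 = 0)
k*(-462 + 480) = 0*(-462 + 480) = 0*18 = 0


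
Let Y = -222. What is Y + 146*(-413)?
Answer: -60520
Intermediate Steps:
Y + 146*(-413) = -222 + 146*(-413) = -222 - 60298 = -60520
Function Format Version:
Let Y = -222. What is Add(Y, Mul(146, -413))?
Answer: -60520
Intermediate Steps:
Add(Y, Mul(146, -413)) = Add(-222, Mul(146, -413)) = Add(-222, -60298) = -60520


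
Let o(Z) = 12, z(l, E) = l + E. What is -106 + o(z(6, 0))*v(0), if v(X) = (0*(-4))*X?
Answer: -106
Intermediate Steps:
v(X) = 0 (v(X) = 0*X = 0)
z(l, E) = E + l
-106 + o(z(6, 0))*v(0) = -106 + 12*0 = -106 + 0 = -106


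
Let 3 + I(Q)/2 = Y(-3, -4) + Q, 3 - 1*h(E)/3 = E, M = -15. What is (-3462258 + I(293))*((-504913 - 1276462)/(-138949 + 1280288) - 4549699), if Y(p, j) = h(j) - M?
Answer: 17975256939248027616/1141339 ≈ 1.5749e+13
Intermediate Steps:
h(E) = 9 - 3*E
Y(p, j) = 24 - 3*j (Y(p, j) = (9 - 3*j) - 1*(-15) = (9 - 3*j) + 15 = 24 - 3*j)
I(Q) = 66 + 2*Q (I(Q) = -6 + 2*((24 - 3*(-4)) + Q) = -6 + 2*((24 + 12) + Q) = -6 + 2*(36 + Q) = -6 + (72 + 2*Q) = 66 + 2*Q)
(-3462258 + I(293))*((-504913 - 1276462)/(-138949 + 1280288) - 4549699) = (-3462258 + (66 + 2*293))*((-504913 - 1276462)/(-138949 + 1280288) - 4549699) = (-3462258 + (66 + 586))*(-1781375/1141339 - 4549699) = (-3462258 + 652)*(-1781375*1/1141339 - 4549699) = -3461606*(-1781375/1141339 - 4549699) = -3461606*(-5192750688336/1141339) = 17975256939248027616/1141339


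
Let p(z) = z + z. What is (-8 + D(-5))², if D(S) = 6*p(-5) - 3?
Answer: 5041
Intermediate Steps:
p(z) = 2*z
D(S) = -63 (D(S) = 6*(2*(-5)) - 3 = 6*(-10) - 3 = -60 - 3 = -63)
(-8 + D(-5))² = (-8 - 63)² = (-71)² = 5041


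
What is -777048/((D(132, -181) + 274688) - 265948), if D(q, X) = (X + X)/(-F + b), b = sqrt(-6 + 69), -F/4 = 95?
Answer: -27226203938760/306198683429 + 23440948*sqrt(7)/306198683429 ≈ -88.917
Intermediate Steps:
F = -380 (F = -4*95 = -380)
b = 3*sqrt(7) (b = sqrt(63) = 3*sqrt(7) ≈ 7.9373)
D(q, X) = 2*X/(380 + 3*sqrt(7)) (D(q, X) = (X + X)/(-1*(-380) + 3*sqrt(7)) = (2*X)/(380 + 3*sqrt(7)) = 2*X/(380 + 3*sqrt(7)))
-777048/((D(132, -181) + 274688) - 265948) = -777048/((((760/144337)*(-181) - 6/144337*(-181)*sqrt(7)) + 274688) - 265948) = -777048/(((-137560/144337 + 1086*sqrt(7)/144337) + 274688) - 265948) = -777048/((39647504296/144337 + 1086*sqrt(7)/144337) - 265948) = -777048/(1261367820/144337 + 1086*sqrt(7)/144337)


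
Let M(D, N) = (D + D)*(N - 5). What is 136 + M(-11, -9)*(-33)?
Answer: -10028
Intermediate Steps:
M(D, N) = 2*D*(-5 + N) (M(D, N) = (2*D)*(-5 + N) = 2*D*(-5 + N))
136 + M(-11, -9)*(-33) = 136 + (2*(-11)*(-5 - 9))*(-33) = 136 + (2*(-11)*(-14))*(-33) = 136 + 308*(-33) = 136 - 10164 = -10028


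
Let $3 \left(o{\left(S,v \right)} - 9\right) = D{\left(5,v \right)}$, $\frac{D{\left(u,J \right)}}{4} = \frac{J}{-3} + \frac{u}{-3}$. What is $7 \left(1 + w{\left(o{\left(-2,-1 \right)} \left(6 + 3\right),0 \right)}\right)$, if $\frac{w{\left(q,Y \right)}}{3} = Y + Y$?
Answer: $7$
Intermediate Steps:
$D{\left(u,J \right)} = - \frac{4 J}{3} - \frac{4 u}{3}$ ($D{\left(u,J \right)} = 4 \left(\frac{J}{-3} + \frac{u}{-3}\right) = 4 \left(J \left(- \frac{1}{3}\right) + u \left(- \frac{1}{3}\right)\right) = 4 \left(- \frac{J}{3} - \frac{u}{3}\right) = - \frac{4 J}{3} - \frac{4 u}{3}$)
$o{\left(S,v \right)} = \frac{61}{9} - \frac{4 v}{9}$ ($o{\left(S,v \right)} = 9 + \frac{- \frac{4 v}{3} - \frac{20}{3}}{3} = 9 + \frac{- \frac{20}{3} - \frac{4 v}{3}}{3} = 9 - \left(\frac{20}{9} + \frac{4 v}{9}\right) = \frac{61}{9} - \frac{4 v}{9}$)
$w{\left(q,Y \right)} = 6 Y$ ($w{\left(q,Y \right)} = 3 \left(Y + Y\right) = 3 \cdot 2 Y = 6 Y$)
$7 \left(1 + w{\left(o{\left(-2,-1 \right)} \left(6 + 3\right),0 \right)}\right) = 7 \left(1 + 6 \cdot 0\right) = 7 \left(1 + 0\right) = 7 \cdot 1 = 7$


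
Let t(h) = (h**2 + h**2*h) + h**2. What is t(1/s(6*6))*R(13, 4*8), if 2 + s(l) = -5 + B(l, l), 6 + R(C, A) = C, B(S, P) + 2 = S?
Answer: 385/19683 ≈ 0.019560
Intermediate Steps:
B(S, P) = -2 + S
R(C, A) = -6 + C
s(l) = -9 + l (s(l) = -2 + (-5 + (-2 + l)) = -2 + (-7 + l) = -9 + l)
t(h) = h**3 + 2*h**2 (t(h) = (h**2 + h**3) + h**2 = h**3 + 2*h**2)
t(1/s(6*6))*R(13, 4*8) = ((1/(-9 + 6*6))**2*(2 + 1/(-9 + 6*6)))*(-6 + 13) = ((1/(-9 + 36))**2*(2 + 1/(-9 + 36)))*7 = ((1/27)**2*(2 + 1/27))*7 = ((1/729)*(55/27))*7 = (55/19683)*7 = 385/19683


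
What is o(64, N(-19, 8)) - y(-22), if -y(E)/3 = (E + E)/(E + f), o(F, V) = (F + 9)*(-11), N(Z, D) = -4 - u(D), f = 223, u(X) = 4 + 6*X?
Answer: -53845/67 ≈ -803.66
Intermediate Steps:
N(Z, D) = -8 - 6*D (N(Z, D) = -4 - (4 + 6*D) = -4 + (-4 - 6*D) = -8 - 6*D)
o(F, V) = -99 - 11*F (o(F, V) = (9 + F)*(-11) = -99 - 11*F)
y(E) = -6*E/(223 + E) (y(E) = -3*(E + E)/(E + 223) = -3*2*E/(223 + E) = -6*E/(223 + E))
o(64, N(-19, 8)) - y(-22) = (-99 - 11*64) - (-6)*(-22)/(223 - 22) = (-99 - 704) - (-6)*(-22)/201 = -803 - (-6)*(-22)/201 = -803 - 1*44/67 = -803 - 44/67 = -53845/67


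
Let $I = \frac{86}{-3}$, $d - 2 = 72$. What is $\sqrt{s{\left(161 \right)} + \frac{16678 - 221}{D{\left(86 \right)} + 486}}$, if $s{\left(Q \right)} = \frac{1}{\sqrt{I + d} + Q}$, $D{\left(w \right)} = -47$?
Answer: $\frac{\sqrt{3490071072 + 14449246 \sqrt{102}}}{439 \sqrt{483 + 2 \sqrt{102}}} \approx 6.1232$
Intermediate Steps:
$d = 74$ ($d = 2 + 72 = 74$)
$I = - \frac{86}{3}$ ($I = 86 \left(- \frac{1}{3}\right) = - \frac{86}{3} \approx -28.667$)
$s{\left(Q \right)} = \frac{1}{Q + \frac{2 \sqrt{102}}{3}}$ ($s{\left(Q \right)} = \frac{1}{\sqrt{- \frac{86}{3} + 74} + Q} = \frac{1}{\sqrt{\frac{136}{3}} + Q} = \frac{1}{\frac{2 \sqrt{102}}{3} + Q} = \frac{1}{Q + \frac{2 \sqrt{102}}{3}}$)
$\sqrt{s{\left(161 \right)} + \frac{16678 - 221}{D{\left(86 \right)} + 486}} = \sqrt{\frac{3}{2 \sqrt{102} + 3 \cdot 161} + \frac{16678 - 221}{-47 + 486}} = \sqrt{\frac{3}{2 \sqrt{102} + 483} + \frac{16457}{439}} = \sqrt{\frac{3}{483 + 2 \sqrt{102}} + 16457 \cdot \frac{1}{439}} = \sqrt{\frac{3}{483 + 2 \sqrt{102}} + \frac{16457}{439}} = \sqrt{\frac{16457}{439} + \frac{3}{483 + 2 \sqrt{102}}}$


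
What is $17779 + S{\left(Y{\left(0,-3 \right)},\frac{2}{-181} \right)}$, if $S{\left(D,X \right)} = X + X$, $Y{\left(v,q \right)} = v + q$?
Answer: $\frac{3217995}{181} \approx 17779.0$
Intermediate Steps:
$Y{\left(v,q \right)} = q + v$
$S{\left(D,X \right)} = 2 X$
$17779 + S{\left(Y{\left(0,-3 \right)},\frac{2}{-181} \right)} = 17779 + 2 \frac{2}{-181} = 17779 + 2 \cdot 2 \left(- \frac{1}{181}\right) = 17779 + 2 \left(- \frac{2}{181}\right) = 17779 - \frac{4}{181} = \frac{3217995}{181}$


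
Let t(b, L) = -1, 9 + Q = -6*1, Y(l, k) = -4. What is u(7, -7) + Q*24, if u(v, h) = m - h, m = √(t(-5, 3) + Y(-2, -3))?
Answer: -353 + I*√5 ≈ -353.0 + 2.2361*I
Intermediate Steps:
Q = -15 (Q = -9 - 6*1 = -9 - 6 = -15)
m = I*√5 (m = √(-1 - 4) = √(-5) = I*√5 ≈ 2.2361*I)
u(v, h) = -h + I*√5 (u(v, h) = I*√5 - h = -h + I*√5)
u(7, -7) + Q*24 = (-1*(-7) + I*√5) - 15*24 = (7 + I*√5) - 360 = -353 + I*√5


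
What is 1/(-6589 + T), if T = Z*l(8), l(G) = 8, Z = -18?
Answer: -1/6733 ≈ -0.00014852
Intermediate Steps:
T = -144 (T = -18*8 = -144)
1/(-6589 + T) = 1/(-6589 - 144) = 1/(-6733) = -1/6733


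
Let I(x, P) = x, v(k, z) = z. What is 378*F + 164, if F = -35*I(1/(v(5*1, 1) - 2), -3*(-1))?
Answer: 13394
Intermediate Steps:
F = 35 (F = -35/(1 - 2) = -35/(-1) = -35*(-1) = 35)
378*F + 164 = 378*35 + 164 = 13230 + 164 = 13394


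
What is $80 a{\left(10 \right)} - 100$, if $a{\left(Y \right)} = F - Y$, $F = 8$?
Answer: $-260$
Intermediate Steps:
$a{\left(Y \right)} = 8 - Y$
$80 a{\left(10 \right)} - 100 = 80 \left(8 - 10\right) - 100 = 80 \left(-2\right) - 100 = -160 - 100 = -260$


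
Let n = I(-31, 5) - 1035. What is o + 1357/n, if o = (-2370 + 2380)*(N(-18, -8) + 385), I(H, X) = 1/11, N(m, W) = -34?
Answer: 39942913/11384 ≈ 3508.7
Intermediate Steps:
I(H, X) = 1/11
o = 3510 (o = (-2370 + 2380)*(-34 + 385) = 10*351 = 3510)
n = -11384/11 (n = 1/11 - 1035 = -11384/11 ≈ -1034.9)
o + 1357/n = 3510 + 1357/(-11384/11) = 3510 + 1357*(-11/11384) = 3510 - 14927/11384 = 39942913/11384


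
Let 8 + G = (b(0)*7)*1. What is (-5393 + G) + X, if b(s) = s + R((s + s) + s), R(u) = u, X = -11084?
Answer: -16485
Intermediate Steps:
b(s) = 4*s (b(s) = s + ((s + s) + s) = s + (2*s + s) = s + 3*s = 4*s)
G = -8 (G = -8 + ((4*0)*7)*1 = -8 + (0*7)*1 = -8 + 0*1 = -8 + 0 = -8)
(-5393 + G) + X = (-5393 - 8) - 11084 = -5401 - 11084 = -16485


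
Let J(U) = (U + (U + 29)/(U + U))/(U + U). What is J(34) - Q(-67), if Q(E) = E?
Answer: 312183/4624 ≈ 67.514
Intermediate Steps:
J(U) = (U + (29 + U)/(2*U))/(2*U) (J(U) = (U + (29 + U)/((2*U)))/((2*U)) = (U + (29 + U)*(1/(2*U)))*(1/(2*U)) = (U + (29 + U)/(2*U))*(1/(2*U)) = (U + (29 + U)/(2*U))/(2*U))
J(34) - Q(-67) = (1/4)*(29 + 34 + 2*34**2)/34**2 - 1*(-67) = (1/4)*(1/1156)*(29 + 34 + 2*1156) + 67 = (1/4)*(1/1156)*(29 + 34 + 2312) + 67 = (1/4)*(1/1156)*2375 + 67 = 2375/4624 + 67 = 312183/4624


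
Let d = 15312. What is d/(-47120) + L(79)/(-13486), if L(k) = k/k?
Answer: -12909047/39716270 ≈ -0.32503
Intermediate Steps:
L(k) = 1
d/(-47120) + L(79)/(-13486) = 15312/(-47120) + 1/(-13486) = 15312*(-1/47120) + 1*(-1/13486) = -957/2945 - 1/13486 = -12909047/39716270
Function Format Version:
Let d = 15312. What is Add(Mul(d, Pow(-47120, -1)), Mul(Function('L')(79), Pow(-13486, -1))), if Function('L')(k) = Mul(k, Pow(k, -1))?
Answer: Rational(-12909047, 39716270) ≈ -0.32503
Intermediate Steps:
Function('L')(k) = 1
Add(Mul(d, Pow(-47120, -1)), Mul(Function('L')(79), Pow(-13486, -1))) = Add(Mul(15312, Pow(-47120, -1)), Mul(1, Pow(-13486, -1))) = Add(Mul(15312, Rational(-1, 47120)), Mul(1, Rational(-1, 13486))) = Add(Rational(-957, 2945), Rational(-1, 13486)) = Rational(-12909047, 39716270)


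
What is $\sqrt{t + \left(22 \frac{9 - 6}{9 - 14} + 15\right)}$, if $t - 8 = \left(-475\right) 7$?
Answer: $\frac{8 i \sqrt{1295}}{5} \approx 57.578 i$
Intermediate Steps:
$t = -3317$ ($t = 8 - 3325 = -3317$)
$\sqrt{t + \left(22 \frac{9 - 6}{9 - 14} + 15\right)} = \sqrt{-3317 + \left(22 \frac{9 - 6}{9 - 14} + 15\right)} = \sqrt{-3317 + \left(22 \frac{3}{-5} + 15\right)} = \sqrt{-3317 + \left(22 \cdot 3 \left(- \frac{1}{5}\right) + 15\right)} = \sqrt{-3317 + \left(22 \left(- \frac{3}{5}\right) + 15\right)} = \sqrt{-3317 + \left(- \frac{66}{5} + 15\right)} = \sqrt{-3317 + \frac{9}{5}} = \sqrt{- \frac{16576}{5}} = \frac{8 i \sqrt{1295}}{5}$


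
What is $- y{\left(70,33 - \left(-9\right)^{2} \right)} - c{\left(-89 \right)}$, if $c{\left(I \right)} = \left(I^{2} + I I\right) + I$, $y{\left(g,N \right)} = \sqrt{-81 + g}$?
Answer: $-15753 - i \sqrt{11} \approx -15753.0 - 3.3166 i$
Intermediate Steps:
$c{\left(I \right)} = I + 2 I^{2}$ ($c{\left(I \right)} = \left(I^{2} + I^{2}\right) + I = 2 I^{2} + I = I + 2 I^{2}$)
$- y{\left(70,33 - \left(-9\right)^{2} \right)} - c{\left(-89 \right)} = - \sqrt{-81 + 70} - - 89 \left(1 + 2 \left(-89\right)\right) = - \sqrt{-11} - - 89 \left(1 - 178\right) = - i \sqrt{11} - \left(-89\right) \left(-177\right) = - i \sqrt{11} - 15753 = -15753 - i \sqrt{11}$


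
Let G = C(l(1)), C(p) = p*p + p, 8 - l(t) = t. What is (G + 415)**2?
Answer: 221841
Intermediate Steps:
l(t) = 8 - t
C(p) = p + p**2 (C(p) = p**2 + p = p + p**2)
G = 56 (G = (8 - 1*1)*(1 + (8 - 1*1)) = (8 - 1)*(1 + (8 - 1)) = 7*(1 + 7) = 7*8 = 56)
(G + 415)**2 = (56 + 415)**2 = 471**2 = 221841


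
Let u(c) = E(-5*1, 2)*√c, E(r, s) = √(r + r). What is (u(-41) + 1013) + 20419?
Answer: 21432 - √410 ≈ 21412.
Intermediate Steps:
E(r, s) = √2*√r (E(r, s) = √(2*r) = √2*√r)
u(c) = I*√10*√c (u(c) = (√2*√(-5*1))*√c = (√2*√(-5))*√c = (√2*(I*√5))*√c = (I*√10)*√c = I*√10*√c)
(u(-41) + 1013) + 20419 = (I*√10*√(-41) + 1013) + 20419 = (I*√10*(I*√41) + 1013) + 20419 = (-√410 + 1013) + 20419 = (1013 - √410) + 20419 = 21432 - √410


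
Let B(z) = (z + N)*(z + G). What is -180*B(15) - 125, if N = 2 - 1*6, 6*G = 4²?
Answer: -35105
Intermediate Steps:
G = 8/3 (G = (⅙)*4² = (⅙)*16 = 8/3 ≈ 2.6667)
N = -4 (N = 2 - 6 = -4)
B(z) = (-4 + z)*(8/3 + z) (B(z) = (z - 4)*(z + 8/3) = (-4 + z)*(8/3 + z))
-180*B(15) - 125 = -180*(-32/3 + 15² - 4/3*15) - 125 = -180*(-32/3 + 225 - 20) - 125 = -180*583/3 - 125 = -34980 - 125 = -35105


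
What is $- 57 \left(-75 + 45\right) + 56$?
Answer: $1766$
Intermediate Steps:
$- 57 \left(-75 + 45\right) + 56 = \left(-57\right) \left(-30\right) + 56 = 1710 + 56 = 1766$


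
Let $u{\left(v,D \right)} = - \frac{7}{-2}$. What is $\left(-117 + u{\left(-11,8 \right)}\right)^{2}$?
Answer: $\frac{51529}{4} \approx 12882.0$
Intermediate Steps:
$u{\left(v,D \right)} = \frac{7}{2}$ ($u{\left(v,D \right)} = \left(-7\right) \left(- \frac{1}{2}\right) = \frac{7}{2}$)
$\left(-117 + u{\left(-11,8 \right)}\right)^{2} = \left(-117 + \frac{7}{2}\right)^{2} = \left(- \frac{227}{2}\right)^{2} = \frac{51529}{4}$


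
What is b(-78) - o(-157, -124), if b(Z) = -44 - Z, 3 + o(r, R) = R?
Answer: 161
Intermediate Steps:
o(r, R) = -3 + R
b(-78) - o(-157, -124) = (-44 - 1*(-78)) - (-3 - 124) = (-44 + 78) - 1*(-127) = 34 + 127 = 161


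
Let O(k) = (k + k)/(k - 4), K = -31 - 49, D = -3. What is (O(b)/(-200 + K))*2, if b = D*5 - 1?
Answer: -2/175 ≈ -0.011429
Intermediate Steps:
b = -16 (b = -3*5 - 1 = -15 - 1 = -16)
K = -80
O(k) = 2*k/(-4 + k) (O(k) = (2*k)/(-4 + k) = 2*k/(-4 + k))
(O(b)/(-200 + K))*2 = ((2*(-16)/(-4 - 16))/(-200 - 80))*2 = ((2*(-16)/(-20))/(-280))*2 = -(-16)*(-1)/(140*20)*2 = -1/280*8/5*2 = -1/175*2 = -2/175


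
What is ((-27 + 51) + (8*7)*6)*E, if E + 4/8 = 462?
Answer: 166140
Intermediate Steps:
E = 923/2 (E = -1/2 + 462 = 923/2 ≈ 461.50)
((-27 + 51) + (8*7)*6)*E = ((-27 + 51) + (8*7)*6)*(923/2) = (24 + 56*6)*(923/2) = (24 + 336)*(923/2) = 360*(923/2) = 166140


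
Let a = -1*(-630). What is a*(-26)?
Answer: -16380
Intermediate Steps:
a = 630
a*(-26) = 630*(-26) = -16380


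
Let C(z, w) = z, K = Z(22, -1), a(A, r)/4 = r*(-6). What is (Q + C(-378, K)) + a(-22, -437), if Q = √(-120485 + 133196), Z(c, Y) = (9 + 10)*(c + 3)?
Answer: 10110 + √12711 ≈ 10223.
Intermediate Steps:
a(A, r) = -24*r (a(A, r) = 4*(r*(-6)) = 4*(-6*r) = -24*r)
Z(c, Y) = 57 + 19*c (Z(c, Y) = 19*(3 + c) = 57 + 19*c)
Q = √12711 ≈ 112.74
K = 475 (K = 57 + 19*22 = 57 + 418 = 475)
(Q + C(-378, K)) + a(-22, -437) = (√12711 - 378) - 24*(-437) = (-378 + √12711) + 10488 = 10110 + √12711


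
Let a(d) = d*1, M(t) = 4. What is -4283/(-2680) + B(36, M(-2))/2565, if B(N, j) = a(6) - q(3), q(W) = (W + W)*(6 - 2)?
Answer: 243059/152760 ≈ 1.5911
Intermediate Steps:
q(W) = 8*W (q(W) = (2*W)*4 = 8*W)
a(d) = d
B(N, j) = -18 (B(N, j) = 6 - 8*3 = 6 - 1*24 = 6 - 24 = -18)
-4283/(-2680) + B(36, M(-2))/2565 = -4283/(-2680) - 18/2565 = -4283*(-1/2680) - 18*1/2565 = 4283/2680 - 2/285 = 243059/152760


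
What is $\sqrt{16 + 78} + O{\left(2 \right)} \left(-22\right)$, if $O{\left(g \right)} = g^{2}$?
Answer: $-88 + \sqrt{94} \approx -78.305$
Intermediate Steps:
$\sqrt{16 + 78} + O{\left(2 \right)} \left(-22\right) = \sqrt{16 + 78} + 2^{2} \left(-22\right) = \sqrt{94} + 4 \left(-22\right) = \sqrt{94} - 88 = -88 + \sqrt{94}$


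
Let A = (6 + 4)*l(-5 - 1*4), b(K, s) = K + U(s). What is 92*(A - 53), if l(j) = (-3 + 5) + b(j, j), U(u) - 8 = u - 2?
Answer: -14076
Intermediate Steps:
U(u) = 6 + u (U(u) = 8 + (u - 2) = 8 + (-2 + u) = 6 + u)
b(K, s) = 6 + K + s (b(K, s) = K + (6 + s) = 6 + K + s)
l(j) = 8 + 2*j (l(j) = (-3 + 5) + (6 + j + j) = 2 + (6 + 2*j) = 8 + 2*j)
A = -100 (A = (6 + 4)*(8 + 2*(-5 - 1*4)) = 10*(8 + 2*(-5 - 4)) = 10*(8 + 2*(-9)) = 10*(8 - 18) = 10*(-10) = -100)
92*(A - 53) = 92*(-100 - 53) = 92*(-153) = -14076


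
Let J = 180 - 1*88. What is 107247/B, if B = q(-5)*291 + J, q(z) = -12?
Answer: -107247/3400 ≈ -31.543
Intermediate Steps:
J = 92 (J = 180 - 88 = 92)
B = -3400 (B = -12*291 + 92 = -3492 + 92 = -3400)
107247/B = 107247/(-3400) = 107247*(-1/3400) = -107247/3400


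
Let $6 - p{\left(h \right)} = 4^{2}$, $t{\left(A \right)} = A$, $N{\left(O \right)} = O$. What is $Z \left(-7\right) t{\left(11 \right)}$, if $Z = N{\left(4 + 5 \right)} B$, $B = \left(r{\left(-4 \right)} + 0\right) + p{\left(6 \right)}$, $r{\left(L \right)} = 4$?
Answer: $4158$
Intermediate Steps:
$p{\left(h \right)} = -10$ ($p{\left(h \right)} = 6 - 4^{2} = 6 - 16 = -10$)
$B = -6$ ($B = \left(4 + 0\right) - 10 = 4 - 10 = -6$)
$Z = -54$ ($Z = \left(4 + 5\right) \left(-6\right) = 9 \left(-6\right) = -54$)
$Z \left(-7\right) t{\left(11 \right)} = \left(-54\right) \left(-7\right) 11 = 378 \cdot 11 = 4158$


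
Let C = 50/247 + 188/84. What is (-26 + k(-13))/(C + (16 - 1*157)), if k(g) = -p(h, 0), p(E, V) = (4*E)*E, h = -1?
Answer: 77805/359354 ≈ 0.21651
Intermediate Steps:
p(E, V) = 4*E²
k(g) = -4 (k(g) = -4*(-1)² = -4)
C = 12659/5187 (C = 50*(1/247) + 188*(1/84) = 50/247 + 47/21 = 12659/5187 ≈ 2.4405)
(-26 + k(-13))/(C + (16 - 1*157)) = (-26 - 4)/(12659/5187 + (16 - 1*157)) = -30/(12659/5187 + (16 - 157)) = -30/(12659/5187 - 141) = -30/(-718708/5187) = -30*(-5187/718708) = 77805/359354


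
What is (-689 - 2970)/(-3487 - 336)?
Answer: 3659/3823 ≈ 0.95710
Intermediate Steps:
(-689 - 2970)/(-3487 - 336) = -3659/(-3823) = -3659*(-1/3823) = 3659/3823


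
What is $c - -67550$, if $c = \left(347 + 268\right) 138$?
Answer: $152420$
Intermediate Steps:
$c = 84870$ ($c = 615 \cdot 138 = 84870$)
$c - -67550 = 84870 - -67550 = 84870 + 67550 = 152420$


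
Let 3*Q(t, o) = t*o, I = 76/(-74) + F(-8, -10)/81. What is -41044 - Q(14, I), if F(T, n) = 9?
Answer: -40998686/999 ≈ -41040.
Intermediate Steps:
I = -305/333 (I = 76/(-74) + 9/81 = 76*(-1/74) + 9*(1/81) = -38/37 + ⅑ = -305/333 ≈ -0.91592)
Q(t, o) = o*t/3 (Q(t, o) = (t*o)/3 = (o*t)/3 = o*t/3)
-41044 - Q(14, I) = -41044 - (-305)*14/(3*333) = -41044 - 1*(-4270/999) = -41044 + 4270/999 = -40998686/999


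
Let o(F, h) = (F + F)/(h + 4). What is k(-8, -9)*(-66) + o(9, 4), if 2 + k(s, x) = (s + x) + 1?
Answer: 4761/4 ≈ 1190.3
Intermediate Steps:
k(s, x) = -1 + s + x (k(s, x) = -2 + ((s + x) + 1) = -2 + (1 + s + x) = -1 + s + x)
o(F, h) = 2*F/(4 + h) (o(F, h) = (2*F)/(4 + h) = 2*F/(4 + h))
k(-8, -9)*(-66) + o(9, 4) = (-1 - 8 - 9)*(-66) + 2*9/(4 + 4) = -18*(-66) + 2*9/8 = 1188 + 2*9*(⅛) = 1188 + 9/4 = 4761/4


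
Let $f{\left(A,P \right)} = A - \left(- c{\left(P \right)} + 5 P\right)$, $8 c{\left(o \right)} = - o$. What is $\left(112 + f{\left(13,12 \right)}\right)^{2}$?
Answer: $\frac{16129}{4} \approx 4032.3$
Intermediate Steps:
$c{\left(o \right)} = - \frac{o}{8}$ ($c{\left(o \right)} = \frac{\left(-1\right) o}{8} = - \frac{o}{8}$)
$f{\left(A,P \right)} = A - \frac{41 P}{8}$
$\left(112 + f{\left(13,12 \right)}\right)^{2} = \left(112 + \left(13 - \frac{123}{2}\right)\right)^{2} = \left(112 - \frac{97}{2}\right)^{2} = \left(\frac{127}{2}\right)^{2} = \frac{16129}{4}$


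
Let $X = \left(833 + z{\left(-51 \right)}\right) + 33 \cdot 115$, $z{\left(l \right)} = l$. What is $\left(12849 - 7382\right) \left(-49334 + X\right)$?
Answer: $-244686519$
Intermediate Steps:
$X = 4577$ ($X = \left(833 - 51\right) + 33 \cdot 115 = 782 + 3795 = 4577$)
$\left(12849 - 7382\right) \left(-49334 + X\right) = \left(12849 - 7382\right) \left(-49334 + 4577\right) = 5467 \left(-44757\right) = -244686519$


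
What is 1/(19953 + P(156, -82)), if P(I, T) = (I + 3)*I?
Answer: 1/44757 ≈ 2.2343e-5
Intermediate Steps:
P(I, T) = I*(3 + I) (P(I, T) = (3 + I)*I = I*(3 + I))
1/(19953 + P(156, -82)) = 1/(19953 + 156*(3 + 156)) = 1/(19953 + 156*159) = 1/(19953 + 24804) = 1/44757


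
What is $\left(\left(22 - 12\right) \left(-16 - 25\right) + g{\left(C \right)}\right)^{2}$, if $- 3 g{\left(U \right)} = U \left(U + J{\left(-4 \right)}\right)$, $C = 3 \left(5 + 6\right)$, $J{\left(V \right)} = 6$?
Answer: $703921$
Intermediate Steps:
$C = 33$ ($C = 3 \cdot 11 = 33$)
$g{\left(U \right)} = - \frac{U \left(6 + U\right)}{3}$ ($g{\left(U \right)} = - \frac{U \left(U + 6\right)}{3} = - \frac{U \left(6 + U\right)}{3}$)
$\left(\left(22 - 12\right) \left(-16 - 25\right) + g{\left(C \right)}\right)^{2} = \left(\left(22 - 12\right) \left(-16 - 25\right) - 11 \left(6 + 33\right)\right)^{2} = \left(10 \left(-41\right) - 11 \cdot 39\right)^{2} = \left(-410 - 429\right)^{2} = \left(-839\right)^{2} = 703921$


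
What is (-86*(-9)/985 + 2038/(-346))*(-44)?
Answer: 38271772/170405 ≈ 224.59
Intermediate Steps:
(-86*(-9)/985 + 2038/(-346))*(-44) = (774*(1/985) + 2038*(-1/346))*(-44) = (774/985 - 1019/173)*(-44) = -869813/170405*(-44) = 38271772/170405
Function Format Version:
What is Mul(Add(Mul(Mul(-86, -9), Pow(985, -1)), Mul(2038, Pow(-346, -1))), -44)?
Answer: Rational(38271772, 170405) ≈ 224.59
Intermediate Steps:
Mul(Add(Mul(Mul(-86, -9), Pow(985, -1)), Mul(2038, Pow(-346, -1))), -44) = Mul(Add(Mul(774, Rational(1, 985)), Mul(2038, Rational(-1, 346))), -44) = Mul(Add(Rational(774, 985), Rational(-1019, 173)), -44) = Mul(Rational(-869813, 170405), -44) = Rational(38271772, 170405)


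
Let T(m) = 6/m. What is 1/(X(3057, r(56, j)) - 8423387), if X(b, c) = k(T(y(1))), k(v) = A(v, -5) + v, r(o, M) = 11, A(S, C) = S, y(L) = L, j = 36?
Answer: -1/8423375 ≈ -1.1872e-7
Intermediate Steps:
k(v) = 2*v (k(v) = v + v = 2*v)
X(b, c) = 12 (X(b, c) = 2*(6/1) = 2*(6*1) = 2*6 = 12)
1/(X(3057, r(56, j)) - 8423387) = 1/(12 - 8423387) = 1/(-8423375) = -1/8423375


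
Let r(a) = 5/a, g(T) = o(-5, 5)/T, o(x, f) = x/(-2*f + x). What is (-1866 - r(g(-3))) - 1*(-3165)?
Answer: 1344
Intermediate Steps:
o(x, f) = x/(x - 2*f)
g(T) = 1/(3*T) (g(T) = (-5/(-5 - 2*5))/T = (-5/(-5 - 10))/T = (-5/(-15))/T = (-5*(-1/15))/T = 1/(3*T))
(-1866 - r(g(-3))) - 1*(-3165) = (-1866 - 5/((1/3)/(-3))) - 1*(-3165) = (-1866 - 5/((1/3)*(-1/3))) + 3165 = (-1866 - 5/(-1/9)) + 3165 = (-1866 - 5*(-9)) + 3165 = (-1866 - 1*(-45)) + 3165 = (-1866 + 45) + 3165 = -1821 + 3165 = 1344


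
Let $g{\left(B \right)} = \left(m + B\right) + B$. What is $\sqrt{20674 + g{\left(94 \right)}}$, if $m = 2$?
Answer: $8 \sqrt{326} \approx 144.44$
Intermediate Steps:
$g{\left(B \right)} = 2 + 2 B$ ($g{\left(B \right)} = \left(2 + B\right) + B = 2 + 2 B$)
$\sqrt{20674 + g{\left(94 \right)}} = \sqrt{20674 + \left(2 + 2 \cdot 94\right)} = \sqrt{20674 + \left(2 + 188\right)} = \sqrt{20674 + 190} = \sqrt{20864} = 8 \sqrt{326}$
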